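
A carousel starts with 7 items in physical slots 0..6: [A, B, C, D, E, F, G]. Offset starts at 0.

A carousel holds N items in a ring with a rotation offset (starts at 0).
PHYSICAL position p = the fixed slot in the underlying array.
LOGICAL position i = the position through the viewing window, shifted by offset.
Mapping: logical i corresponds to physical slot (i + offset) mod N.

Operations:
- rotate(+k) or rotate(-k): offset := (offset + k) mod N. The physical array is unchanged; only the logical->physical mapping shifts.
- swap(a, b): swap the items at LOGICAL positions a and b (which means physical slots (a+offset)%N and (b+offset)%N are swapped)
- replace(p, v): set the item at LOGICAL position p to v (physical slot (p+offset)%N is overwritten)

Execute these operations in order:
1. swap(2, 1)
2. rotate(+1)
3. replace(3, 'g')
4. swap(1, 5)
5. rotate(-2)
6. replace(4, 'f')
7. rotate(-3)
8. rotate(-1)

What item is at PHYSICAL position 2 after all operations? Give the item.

Answer: G

Derivation:
After op 1 (swap(2, 1)): offset=0, physical=[A,C,B,D,E,F,G], logical=[A,C,B,D,E,F,G]
After op 2 (rotate(+1)): offset=1, physical=[A,C,B,D,E,F,G], logical=[C,B,D,E,F,G,A]
After op 3 (replace(3, 'g')): offset=1, physical=[A,C,B,D,g,F,G], logical=[C,B,D,g,F,G,A]
After op 4 (swap(1, 5)): offset=1, physical=[A,C,G,D,g,F,B], logical=[C,G,D,g,F,B,A]
After op 5 (rotate(-2)): offset=6, physical=[A,C,G,D,g,F,B], logical=[B,A,C,G,D,g,F]
After op 6 (replace(4, 'f')): offset=6, physical=[A,C,G,f,g,F,B], logical=[B,A,C,G,f,g,F]
After op 7 (rotate(-3)): offset=3, physical=[A,C,G,f,g,F,B], logical=[f,g,F,B,A,C,G]
After op 8 (rotate(-1)): offset=2, physical=[A,C,G,f,g,F,B], logical=[G,f,g,F,B,A,C]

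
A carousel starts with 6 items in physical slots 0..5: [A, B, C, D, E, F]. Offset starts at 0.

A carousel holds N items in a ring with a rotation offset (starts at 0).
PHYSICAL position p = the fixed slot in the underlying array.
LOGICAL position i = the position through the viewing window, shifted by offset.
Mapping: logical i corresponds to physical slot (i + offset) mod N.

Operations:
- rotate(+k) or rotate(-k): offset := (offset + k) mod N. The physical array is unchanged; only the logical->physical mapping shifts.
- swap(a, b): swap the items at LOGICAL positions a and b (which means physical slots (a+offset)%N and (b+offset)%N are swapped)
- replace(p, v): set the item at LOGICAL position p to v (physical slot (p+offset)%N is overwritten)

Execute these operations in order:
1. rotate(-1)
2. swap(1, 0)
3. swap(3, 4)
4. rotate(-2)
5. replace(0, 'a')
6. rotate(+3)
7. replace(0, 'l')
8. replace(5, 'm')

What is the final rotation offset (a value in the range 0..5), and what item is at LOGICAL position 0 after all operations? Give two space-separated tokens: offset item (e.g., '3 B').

Answer: 0 l

Derivation:
After op 1 (rotate(-1)): offset=5, physical=[A,B,C,D,E,F], logical=[F,A,B,C,D,E]
After op 2 (swap(1, 0)): offset=5, physical=[F,B,C,D,E,A], logical=[A,F,B,C,D,E]
After op 3 (swap(3, 4)): offset=5, physical=[F,B,D,C,E,A], logical=[A,F,B,D,C,E]
After op 4 (rotate(-2)): offset=3, physical=[F,B,D,C,E,A], logical=[C,E,A,F,B,D]
After op 5 (replace(0, 'a')): offset=3, physical=[F,B,D,a,E,A], logical=[a,E,A,F,B,D]
After op 6 (rotate(+3)): offset=0, physical=[F,B,D,a,E,A], logical=[F,B,D,a,E,A]
After op 7 (replace(0, 'l')): offset=0, physical=[l,B,D,a,E,A], logical=[l,B,D,a,E,A]
After op 8 (replace(5, 'm')): offset=0, physical=[l,B,D,a,E,m], logical=[l,B,D,a,E,m]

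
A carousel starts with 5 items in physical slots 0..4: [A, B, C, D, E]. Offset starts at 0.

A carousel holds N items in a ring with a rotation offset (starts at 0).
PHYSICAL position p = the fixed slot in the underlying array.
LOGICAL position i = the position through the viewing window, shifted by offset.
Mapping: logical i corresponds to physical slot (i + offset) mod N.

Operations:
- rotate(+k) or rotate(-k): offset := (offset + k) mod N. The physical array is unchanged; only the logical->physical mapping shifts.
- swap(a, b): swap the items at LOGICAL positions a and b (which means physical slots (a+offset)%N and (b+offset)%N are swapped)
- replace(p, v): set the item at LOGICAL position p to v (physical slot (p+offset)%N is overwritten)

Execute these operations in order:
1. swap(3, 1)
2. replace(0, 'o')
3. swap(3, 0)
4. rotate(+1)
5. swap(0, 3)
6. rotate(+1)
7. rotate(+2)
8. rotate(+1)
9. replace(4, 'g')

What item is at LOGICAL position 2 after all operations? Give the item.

Answer: C

Derivation:
After op 1 (swap(3, 1)): offset=0, physical=[A,D,C,B,E], logical=[A,D,C,B,E]
After op 2 (replace(0, 'o')): offset=0, physical=[o,D,C,B,E], logical=[o,D,C,B,E]
After op 3 (swap(3, 0)): offset=0, physical=[B,D,C,o,E], logical=[B,D,C,o,E]
After op 4 (rotate(+1)): offset=1, physical=[B,D,C,o,E], logical=[D,C,o,E,B]
After op 5 (swap(0, 3)): offset=1, physical=[B,E,C,o,D], logical=[E,C,o,D,B]
After op 6 (rotate(+1)): offset=2, physical=[B,E,C,o,D], logical=[C,o,D,B,E]
After op 7 (rotate(+2)): offset=4, physical=[B,E,C,o,D], logical=[D,B,E,C,o]
After op 8 (rotate(+1)): offset=0, physical=[B,E,C,o,D], logical=[B,E,C,o,D]
After op 9 (replace(4, 'g')): offset=0, physical=[B,E,C,o,g], logical=[B,E,C,o,g]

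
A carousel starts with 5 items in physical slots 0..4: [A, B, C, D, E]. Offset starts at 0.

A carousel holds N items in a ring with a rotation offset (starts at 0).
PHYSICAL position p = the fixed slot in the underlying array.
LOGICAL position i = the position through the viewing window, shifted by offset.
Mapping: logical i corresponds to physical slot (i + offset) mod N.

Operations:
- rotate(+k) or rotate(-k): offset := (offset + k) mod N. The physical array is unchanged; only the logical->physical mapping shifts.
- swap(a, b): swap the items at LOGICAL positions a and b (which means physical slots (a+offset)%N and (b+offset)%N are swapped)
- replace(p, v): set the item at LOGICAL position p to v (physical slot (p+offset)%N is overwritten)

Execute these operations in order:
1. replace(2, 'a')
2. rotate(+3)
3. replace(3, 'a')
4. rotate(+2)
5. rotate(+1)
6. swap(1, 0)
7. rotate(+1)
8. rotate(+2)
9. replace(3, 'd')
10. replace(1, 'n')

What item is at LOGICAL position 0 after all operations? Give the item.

Answer: E

Derivation:
After op 1 (replace(2, 'a')): offset=0, physical=[A,B,a,D,E], logical=[A,B,a,D,E]
After op 2 (rotate(+3)): offset=3, physical=[A,B,a,D,E], logical=[D,E,A,B,a]
After op 3 (replace(3, 'a')): offset=3, physical=[A,a,a,D,E], logical=[D,E,A,a,a]
After op 4 (rotate(+2)): offset=0, physical=[A,a,a,D,E], logical=[A,a,a,D,E]
After op 5 (rotate(+1)): offset=1, physical=[A,a,a,D,E], logical=[a,a,D,E,A]
After op 6 (swap(1, 0)): offset=1, physical=[A,a,a,D,E], logical=[a,a,D,E,A]
After op 7 (rotate(+1)): offset=2, physical=[A,a,a,D,E], logical=[a,D,E,A,a]
After op 8 (rotate(+2)): offset=4, physical=[A,a,a,D,E], logical=[E,A,a,a,D]
After op 9 (replace(3, 'd')): offset=4, physical=[A,a,d,D,E], logical=[E,A,a,d,D]
After op 10 (replace(1, 'n')): offset=4, physical=[n,a,d,D,E], logical=[E,n,a,d,D]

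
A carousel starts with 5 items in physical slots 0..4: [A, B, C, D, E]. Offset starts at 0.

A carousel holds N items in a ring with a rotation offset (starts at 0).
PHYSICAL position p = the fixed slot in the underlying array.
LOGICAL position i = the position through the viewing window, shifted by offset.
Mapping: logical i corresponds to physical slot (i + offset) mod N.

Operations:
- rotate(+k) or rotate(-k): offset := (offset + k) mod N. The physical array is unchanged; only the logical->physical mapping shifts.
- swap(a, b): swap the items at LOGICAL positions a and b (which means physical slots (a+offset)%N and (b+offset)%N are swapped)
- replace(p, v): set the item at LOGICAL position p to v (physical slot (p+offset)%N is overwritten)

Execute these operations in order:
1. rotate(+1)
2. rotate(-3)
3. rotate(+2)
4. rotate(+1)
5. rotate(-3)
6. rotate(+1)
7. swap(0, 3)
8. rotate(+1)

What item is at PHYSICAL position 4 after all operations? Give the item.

Answer: C

Derivation:
After op 1 (rotate(+1)): offset=1, physical=[A,B,C,D,E], logical=[B,C,D,E,A]
After op 2 (rotate(-3)): offset=3, physical=[A,B,C,D,E], logical=[D,E,A,B,C]
After op 3 (rotate(+2)): offset=0, physical=[A,B,C,D,E], logical=[A,B,C,D,E]
After op 4 (rotate(+1)): offset=1, physical=[A,B,C,D,E], logical=[B,C,D,E,A]
After op 5 (rotate(-3)): offset=3, physical=[A,B,C,D,E], logical=[D,E,A,B,C]
After op 6 (rotate(+1)): offset=4, physical=[A,B,C,D,E], logical=[E,A,B,C,D]
After op 7 (swap(0, 3)): offset=4, physical=[A,B,E,D,C], logical=[C,A,B,E,D]
After op 8 (rotate(+1)): offset=0, physical=[A,B,E,D,C], logical=[A,B,E,D,C]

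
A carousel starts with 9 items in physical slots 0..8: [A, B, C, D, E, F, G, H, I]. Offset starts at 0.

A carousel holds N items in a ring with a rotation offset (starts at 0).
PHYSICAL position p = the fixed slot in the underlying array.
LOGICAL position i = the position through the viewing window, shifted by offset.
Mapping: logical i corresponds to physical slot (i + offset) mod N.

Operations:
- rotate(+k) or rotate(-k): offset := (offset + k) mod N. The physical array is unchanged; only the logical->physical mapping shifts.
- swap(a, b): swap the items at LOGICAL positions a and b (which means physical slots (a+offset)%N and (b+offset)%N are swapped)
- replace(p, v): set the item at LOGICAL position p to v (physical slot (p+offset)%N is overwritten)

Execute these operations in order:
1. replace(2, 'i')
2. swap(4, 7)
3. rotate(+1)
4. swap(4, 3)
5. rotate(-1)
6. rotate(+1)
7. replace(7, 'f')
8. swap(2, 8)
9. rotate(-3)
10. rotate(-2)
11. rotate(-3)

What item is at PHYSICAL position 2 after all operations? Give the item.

Answer: i

Derivation:
After op 1 (replace(2, 'i')): offset=0, physical=[A,B,i,D,E,F,G,H,I], logical=[A,B,i,D,E,F,G,H,I]
After op 2 (swap(4, 7)): offset=0, physical=[A,B,i,D,H,F,G,E,I], logical=[A,B,i,D,H,F,G,E,I]
After op 3 (rotate(+1)): offset=1, physical=[A,B,i,D,H,F,G,E,I], logical=[B,i,D,H,F,G,E,I,A]
After op 4 (swap(4, 3)): offset=1, physical=[A,B,i,D,F,H,G,E,I], logical=[B,i,D,F,H,G,E,I,A]
After op 5 (rotate(-1)): offset=0, physical=[A,B,i,D,F,H,G,E,I], logical=[A,B,i,D,F,H,G,E,I]
After op 6 (rotate(+1)): offset=1, physical=[A,B,i,D,F,H,G,E,I], logical=[B,i,D,F,H,G,E,I,A]
After op 7 (replace(7, 'f')): offset=1, physical=[A,B,i,D,F,H,G,E,f], logical=[B,i,D,F,H,G,E,f,A]
After op 8 (swap(2, 8)): offset=1, physical=[D,B,i,A,F,H,G,E,f], logical=[B,i,A,F,H,G,E,f,D]
After op 9 (rotate(-3)): offset=7, physical=[D,B,i,A,F,H,G,E,f], logical=[E,f,D,B,i,A,F,H,G]
After op 10 (rotate(-2)): offset=5, physical=[D,B,i,A,F,H,G,E,f], logical=[H,G,E,f,D,B,i,A,F]
After op 11 (rotate(-3)): offset=2, physical=[D,B,i,A,F,H,G,E,f], logical=[i,A,F,H,G,E,f,D,B]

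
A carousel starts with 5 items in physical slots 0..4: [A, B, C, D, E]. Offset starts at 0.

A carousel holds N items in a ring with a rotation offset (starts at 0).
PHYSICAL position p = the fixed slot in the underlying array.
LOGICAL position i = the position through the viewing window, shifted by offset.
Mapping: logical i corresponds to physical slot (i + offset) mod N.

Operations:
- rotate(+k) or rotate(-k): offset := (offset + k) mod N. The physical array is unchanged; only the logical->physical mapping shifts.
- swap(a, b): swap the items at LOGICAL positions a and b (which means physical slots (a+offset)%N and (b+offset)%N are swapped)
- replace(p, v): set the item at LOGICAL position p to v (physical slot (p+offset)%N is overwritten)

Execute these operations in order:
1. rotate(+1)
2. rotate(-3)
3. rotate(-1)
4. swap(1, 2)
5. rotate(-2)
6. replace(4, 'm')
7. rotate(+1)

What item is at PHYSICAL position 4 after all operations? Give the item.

After op 1 (rotate(+1)): offset=1, physical=[A,B,C,D,E], logical=[B,C,D,E,A]
After op 2 (rotate(-3)): offset=3, physical=[A,B,C,D,E], logical=[D,E,A,B,C]
After op 3 (rotate(-1)): offset=2, physical=[A,B,C,D,E], logical=[C,D,E,A,B]
After op 4 (swap(1, 2)): offset=2, physical=[A,B,C,E,D], logical=[C,E,D,A,B]
After op 5 (rotate(-2)): offset=0, physical=[A,B,C,E,D], logical=[A,B,C,E,D]
After op 6 (replace(4, 'm')): offset=0, physical=[A,B,C,E,m], logical=[A,B,C,E,m]
After op 7 (rotate(+1)): offset=1, physical=[A,B,C,E,m], logical=[B,C,E,m,A]

Answer: m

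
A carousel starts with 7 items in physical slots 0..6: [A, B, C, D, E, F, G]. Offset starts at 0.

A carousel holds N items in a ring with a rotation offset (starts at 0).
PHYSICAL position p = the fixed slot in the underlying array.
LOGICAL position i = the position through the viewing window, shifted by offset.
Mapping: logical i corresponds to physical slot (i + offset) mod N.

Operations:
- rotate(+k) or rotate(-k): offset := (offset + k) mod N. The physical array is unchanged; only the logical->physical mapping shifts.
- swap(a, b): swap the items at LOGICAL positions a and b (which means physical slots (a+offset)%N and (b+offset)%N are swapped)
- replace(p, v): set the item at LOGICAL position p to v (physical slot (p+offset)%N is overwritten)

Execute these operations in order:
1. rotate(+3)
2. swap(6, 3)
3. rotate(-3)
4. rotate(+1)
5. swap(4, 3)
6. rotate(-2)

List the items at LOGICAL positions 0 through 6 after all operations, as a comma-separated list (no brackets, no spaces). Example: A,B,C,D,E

After op 1 (rotate(+3)): offset=3, physical=[A,B,C,D,E,F,G], logical=[D,E,F,G,A,B,C]
After op 2 (swap(6, 3)): offset=3, physical=[A,B,G,D,E,F,C], logical=[D,E,F,C,A,B,G]
After op 3 (rotate(-3)): offset=0, physical=[A,B,G,D,E,F,C], logical=[A,B,G,D,E,F,C]
After op 4 (rotate(+1)): offset=1, physical=[A,B,G,D,E,F,C], logical=[B,G,D,E,F,C,A]
After op 5 (swap(4, 3)): offset=1, physical=[A,B,G,D,F,E,C], logical=[B,G,D,F,E,C,A]
After op 6 (rotate(-2)): offset=6, physical=[A,B,G,D,F,E,C], logical=[C,A,B,G,D,F,E]

Answer: C,A,B,G,D,F,E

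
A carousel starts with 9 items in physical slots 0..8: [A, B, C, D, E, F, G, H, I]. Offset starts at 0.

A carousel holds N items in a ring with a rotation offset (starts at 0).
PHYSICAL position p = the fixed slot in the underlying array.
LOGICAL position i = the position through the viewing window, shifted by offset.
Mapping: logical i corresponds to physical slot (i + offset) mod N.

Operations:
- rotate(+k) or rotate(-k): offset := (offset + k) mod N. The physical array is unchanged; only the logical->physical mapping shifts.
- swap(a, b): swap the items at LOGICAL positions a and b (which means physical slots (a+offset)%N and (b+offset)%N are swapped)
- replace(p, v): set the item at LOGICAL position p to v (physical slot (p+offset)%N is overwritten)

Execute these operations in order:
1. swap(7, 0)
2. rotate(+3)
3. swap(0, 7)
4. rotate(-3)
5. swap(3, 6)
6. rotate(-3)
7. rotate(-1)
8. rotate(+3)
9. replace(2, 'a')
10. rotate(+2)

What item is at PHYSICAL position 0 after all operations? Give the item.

Answer: H

Derivation:
After op 1 (swap(7, 0)): offset=0, physical=[H,B,C,D,E,F,G,A,I], logical=[H,B,C,D,E,F,G,A,I]
After op 2 (rotate(+3)): offset=3, physical=[H,B,C,D,E,F,G,A,I], logical=[D,E,F,G,A,I,H,B,C]
After op 3 (swap(0, 7)): offset=3, physical=[H,D,C,B,E,F,G,A,I], logical=[B,E,F,G,A,I,H,D,C]
After op 4 (rotate(-3)): offset=0, physical=[H,D,C,B,E,F,G,A,I], logical=[H,D,C,B,E,F,G,A,I]
After op 5 (swap(3, 6)): offset=0, physical=[H,D,C,G,E,F,B,A,I], logical=[H,D,C,G,E,F,B,A,I]
After op 6 (rotate(-3)): offset=6, physical=[H,D,C,G,E,F,B,A,I], logical=[B,A,I,H,D,C,G,E,F]
After op 7 (rotate(-1)): offset=5, physical=[H,D,C,G,E,F,B,A,I], logical=[F,B,A,I,H,D,C,G,E]
After op 8 (rotate(+3)): offset=8, physical=[H,D,C,G,E,F,B,A,I], logical=[I,H,D,C,G,E,F,B,A]
After op 9 (replace(2, 'a')): offset=8, physical=[H,a,C,G,E,F,B,A,I], logical=[I,H,a,C,G,E,F,B,A]
After op 10 (rotate(+2)): offset=1, physical=[H,a,C,G,E,F,B,A,I], logical=[a,C,G,E,F,B,A,I,H]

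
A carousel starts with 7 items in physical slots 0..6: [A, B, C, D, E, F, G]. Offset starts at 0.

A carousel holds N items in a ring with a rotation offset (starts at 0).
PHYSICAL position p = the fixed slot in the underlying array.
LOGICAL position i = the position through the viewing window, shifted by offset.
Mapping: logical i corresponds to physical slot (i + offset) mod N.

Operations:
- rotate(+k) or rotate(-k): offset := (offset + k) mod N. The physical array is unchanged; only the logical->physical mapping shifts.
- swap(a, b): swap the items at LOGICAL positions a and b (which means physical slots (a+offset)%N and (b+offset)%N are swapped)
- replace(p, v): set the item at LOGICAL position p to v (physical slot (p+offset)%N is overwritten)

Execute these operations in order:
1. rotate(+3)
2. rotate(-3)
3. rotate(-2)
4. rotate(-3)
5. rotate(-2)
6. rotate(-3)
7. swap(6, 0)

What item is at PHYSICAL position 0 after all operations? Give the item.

Answer: A

Derivation:
After op 1 (rotate(+3)): offset=3, physical=[A,B,C,D,E,F,G], logical=[D,E,F,G,A,B,C]
After op 2 (rotate(-3)): offset=0, physical=[A,B,C,D,E,F,G], logical=[A,B,C,D,E,F,G]
After op 3 (rotate(-2)): offset=5, physical=[A,B,C,D,E,F,G], logical=[F,G,A,B,C,D,E]
After op 4 (rotate(-3)): offset=2, physical=[A,B,C,D,E,F,G], logical=[C,D,E,F,G,A,B]
After op 5 (rotate(-2)): offset=0, physical=[A,B,C,D,E,F,G], logical=[A,B,C,D,E,F,G]
After op 6 (rotate(-3)): offset=4, physical=[A,B,C,D,E,F,G], logical=[E,F,G,A,B,C,D]
After op 7 (swap(6, 0)): offset=4, physical=[A,B,C,E,D,F,G], logical=[D,F,G,A,B,C,E]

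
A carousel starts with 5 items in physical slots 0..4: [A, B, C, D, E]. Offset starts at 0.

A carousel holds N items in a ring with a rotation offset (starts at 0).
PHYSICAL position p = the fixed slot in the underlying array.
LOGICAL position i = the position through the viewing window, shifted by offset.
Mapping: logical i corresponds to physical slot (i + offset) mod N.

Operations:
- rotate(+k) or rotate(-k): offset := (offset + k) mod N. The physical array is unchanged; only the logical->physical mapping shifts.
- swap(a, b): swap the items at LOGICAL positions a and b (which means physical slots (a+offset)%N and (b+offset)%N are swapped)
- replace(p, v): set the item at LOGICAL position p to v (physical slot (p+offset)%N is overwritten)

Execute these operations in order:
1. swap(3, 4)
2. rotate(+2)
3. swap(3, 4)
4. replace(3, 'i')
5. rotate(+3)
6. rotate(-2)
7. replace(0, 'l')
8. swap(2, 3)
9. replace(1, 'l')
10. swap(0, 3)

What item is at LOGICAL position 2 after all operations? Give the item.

After op 1 (swap(3, 4)): offset=0, physical=[A,B,C,E,D], logical=[A,B,C,E,D]
After op 2 (rotate(+2)): offset=2, physical=[A,B,C,E,D], logical=[C,E,D,A,B]
After op 3 (swap(3, 4)): offset=2, physical=[B,A,C,E,D], logical=[C,E,D,B,A]
After op 4 (replace(3, 'i')): offset=2, physical=[i,A,C,E,D], logical=[C,E,D,i,A]
After op 5 (rotate(+3)): offset=0, physical=[i,A,C,E,D], logical=[i,A,C,E,D]
After op 6 (rotate(-2)): offset=3, physical=[i,A,C,E,D], logical=[E,D,i,A,C]
After op 7 (replace(0, 'l')): offset=3, physical=[i,A,C,l,D], logical=[l,D,i,A,C]
After op 8 (swap(2, 3)): offset=3, physical=[A,i,C,l,D], logical=[l,D,A,i,C]
After op 9 (replace(1, 'l')): offset=3, physical=[A,i,C,l,l], logical=[l,l,A,i,C]
After op 10 (swap(0, 3)): offset=3, physical=[A,l,C,i,l], logical=[i,l,A,l,C]

Answer: A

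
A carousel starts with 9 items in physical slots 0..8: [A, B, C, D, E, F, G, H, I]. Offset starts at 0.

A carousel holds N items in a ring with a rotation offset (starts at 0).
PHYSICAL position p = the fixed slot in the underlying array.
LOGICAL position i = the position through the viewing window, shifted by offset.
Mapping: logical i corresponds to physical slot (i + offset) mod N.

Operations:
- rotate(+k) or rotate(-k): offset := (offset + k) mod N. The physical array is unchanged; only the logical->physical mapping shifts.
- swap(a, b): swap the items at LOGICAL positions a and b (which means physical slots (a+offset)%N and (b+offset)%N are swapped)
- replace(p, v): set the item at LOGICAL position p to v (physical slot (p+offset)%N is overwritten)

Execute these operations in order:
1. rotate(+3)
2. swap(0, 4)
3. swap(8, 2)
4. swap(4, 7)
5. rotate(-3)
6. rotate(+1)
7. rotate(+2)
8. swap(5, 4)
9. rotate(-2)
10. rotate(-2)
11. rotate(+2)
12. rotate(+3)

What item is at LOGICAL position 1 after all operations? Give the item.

Answer: C

Derivation:
After op 1 (rotate(+3)): offset=3, physical=[A,B,C,D,E,F,G,H,I], logical=[D,E,F,G,H,I,A,B,C]
After op 2 (swap(0, 4)): offset=3, physical=[A,B,C,H,E,F,G,D,I], logical=[H,E,F,G,D,I,A,B,C]
After op 3 (swap(8, 2)): offset=3, physical=[A,B,F,H,E,C,G,D,I], logical=[H,E,C,G,D,I,A,B,F]
After op 4 (swap(4, 7)): offset=3, physical=[A,D,F,H,E,C,G,B,I], logical=[H,E,C,G,B,I,A,D,F]
After op 5 (rotate(-3)): offset=0, physical=[A,D,F,H,E,C,G,B,I], logical=[A,D,F,H,E,C,G,B,I]
After op 6 (rotate(+1)): offset=1, physical=[A,D,F,H,E,C,G,B,I], logical=[D,F,H,E,C,G,B,I,A]
After op 7 (rotate(+2)): offset=3, physical=[A,D,F,H,E,C,G,B,I], logical=[H,E,C,G,B,I,A,D,F]
After op 8 (swap(5, 4)): offset=3, physical=[A,D,F,H,E,C,G,I,B], logical=[H,E,C,G,I,B,A,D,F]
After op 9 (rotate(-2)): offset=1, physical=[A,D,F,H,E,C,G,I,B], logical=[D,F,H,E,C,G,I,B,A]
After op 10 (rotate(-2)): offset=8, physical=[A,D,F,H,E,C,G,I,B], logical=[B,A,D,F,H,E,C,G,I]
After op 11 (rotate(+2)): offset=1, physical=[A,D,F,H,E,C,G,I,B], logical=[D,F,H,E,C,G,I,B,A]
After op 12 (rotate(+3)): offset=4, physical=[A,D,F,H,E,C,G,I,B], logical=[E,C,G,I,B,A,D,F,H]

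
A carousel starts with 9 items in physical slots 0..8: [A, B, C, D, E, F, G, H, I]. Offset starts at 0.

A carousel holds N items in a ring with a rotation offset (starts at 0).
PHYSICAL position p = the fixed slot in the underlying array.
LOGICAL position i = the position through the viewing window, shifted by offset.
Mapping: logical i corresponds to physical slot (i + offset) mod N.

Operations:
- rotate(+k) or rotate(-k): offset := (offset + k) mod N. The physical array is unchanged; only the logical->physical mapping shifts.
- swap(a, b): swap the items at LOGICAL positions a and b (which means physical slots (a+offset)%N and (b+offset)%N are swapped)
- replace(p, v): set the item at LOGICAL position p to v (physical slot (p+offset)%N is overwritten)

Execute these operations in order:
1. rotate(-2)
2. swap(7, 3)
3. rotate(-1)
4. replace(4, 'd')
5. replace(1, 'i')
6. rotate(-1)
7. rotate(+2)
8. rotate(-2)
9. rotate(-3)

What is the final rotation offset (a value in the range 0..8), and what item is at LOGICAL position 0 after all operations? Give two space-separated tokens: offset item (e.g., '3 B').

Answer: 2 C

Derivation:
After op 1 (rotate(-2)): offset=7, physical=[A,B,C,D,E,F,G,H,I], logical=[H,I,A,B,C,D,E,F,G]
After op 2 (swap(7, 3)): offset=7, physical=[A,F,C,D,E,B,G,H,I], logical=[H,I,A,F,C,D,E,B,G]
After op 3 (rotate(-1)): offset=6, physical=[A,F,C,D,E,B,G,H,I], logical=[G,H,I,A,F,C,D,E,B]
After op 4 (replace(4, 'd')): offset=6, physical=[A,d,C,D,E,B,G,H,I], logical=[G,H,I,A,d,C,D,E,B]
After op 5 (replace(1, 'i')): offset=6, physical=[A,d,C,D,E,B,G,i,I], logical=[G,i,I,A,d,C,D,E,B]
After op 6 (rotate(-1)): offset=5, physical=[A,d,C,D,E,B,G,i,I], logical=[B,G,i,I,A,d,C,D,E]
After op 7 (rotate(+2)): offset=7, physical=[A,d,C,D,E,B,G,i,I], logical=[i,I,A,d,C,D,E,B,G]
After op 8 (rotate(-2)): offset=5, physical=[A,d,C,D,E,B,G,i,I], logical=[B,G,i,I,A,d,C,D,E]
After op 9 (rotate(-3)): offset=2, physical=[A,d,C,D,E,B,G,i,I], logical=[C,D,E,B,G,i,I,A,d]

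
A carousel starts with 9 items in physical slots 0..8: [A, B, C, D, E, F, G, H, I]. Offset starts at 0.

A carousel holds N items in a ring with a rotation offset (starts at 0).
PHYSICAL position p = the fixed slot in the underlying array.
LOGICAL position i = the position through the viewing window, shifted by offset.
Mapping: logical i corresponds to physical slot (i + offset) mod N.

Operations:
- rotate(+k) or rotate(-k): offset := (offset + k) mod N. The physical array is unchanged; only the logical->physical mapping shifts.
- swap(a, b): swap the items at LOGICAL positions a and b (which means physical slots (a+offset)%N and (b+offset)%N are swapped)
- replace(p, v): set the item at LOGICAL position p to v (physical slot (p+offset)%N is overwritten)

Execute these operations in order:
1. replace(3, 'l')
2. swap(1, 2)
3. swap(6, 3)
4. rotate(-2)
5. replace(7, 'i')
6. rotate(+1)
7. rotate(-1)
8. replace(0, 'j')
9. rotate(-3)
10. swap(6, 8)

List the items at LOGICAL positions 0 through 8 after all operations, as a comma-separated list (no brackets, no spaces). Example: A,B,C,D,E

Answer: E,i,l,j,I,A,G,B,C

Derivation:
After op 1 (replace(3, 'l')): offset=0, physical=[A,B,C,l,E,F,G,H,I], logical=[A,B,C,l,E,F,G,H,I]
After op 2 (swap(1, 2)): offset=0, physical=[A,C,B,l,E,F,G,H,I], logical=[A,C,B,l,E,F,G,H,I]
After op 3 (swap(6, 3)): offset=0, physical=[A,C,B,G,E,F,l,H,I], logical=[A,C,B,G,E,F,l,H,I]
After op 4 (rotate(-2)): offset=7, physical=[A,C,B,G,E,F,l,H,I], logical=[H,I,A,C,B,G,E,F,l]
After op 5 (replace(7, 'i')): offset=7, physical=[A,C,B,G,E,i,l,H,I], logical=[H,I,A,C,B,G,E,i,l]
After op 6 (rotate(+1)): offset=8, physical=[A,C,B,G,E,i,l,H,I], logical=[I,A,C,B,G,E,i,l,H]
After op 7 (rotate(-1)): offset=7, physical=[A,C,B,G,E,i,l,H,I], logical=[H,I,A,C,B,G,E,i,l]
After op 8 (replace(0, 'j')): offset=7, physical=[A,C,B,G,E,i,l,j,I], logical=[j,I,A,C,B,G,E,i,l]
After op 9 (rotate(-3)): offset=4, physical=[A,C,B,G,E,i,l,j,I], logical=[E,i,l,j,I,A,C,B,G]
After op 10 (swap(6, 8)): offset=4, physical=[A,G,B,C,E,i,l,j,I], logical=[E,i,l,j,I,A,G,B,C]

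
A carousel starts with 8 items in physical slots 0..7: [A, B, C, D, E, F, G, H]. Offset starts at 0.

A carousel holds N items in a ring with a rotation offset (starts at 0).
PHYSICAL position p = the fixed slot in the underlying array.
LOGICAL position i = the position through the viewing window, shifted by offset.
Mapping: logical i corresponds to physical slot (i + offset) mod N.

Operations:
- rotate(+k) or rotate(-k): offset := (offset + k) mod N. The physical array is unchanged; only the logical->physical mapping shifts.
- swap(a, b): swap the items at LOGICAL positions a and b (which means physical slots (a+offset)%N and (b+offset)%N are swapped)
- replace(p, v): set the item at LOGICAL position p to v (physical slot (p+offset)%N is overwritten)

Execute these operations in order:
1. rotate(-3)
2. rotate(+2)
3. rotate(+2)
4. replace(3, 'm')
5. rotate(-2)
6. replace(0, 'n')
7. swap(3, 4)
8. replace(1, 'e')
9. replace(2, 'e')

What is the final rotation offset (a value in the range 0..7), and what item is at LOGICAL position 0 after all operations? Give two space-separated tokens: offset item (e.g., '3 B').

Answer: 7 n

Derivation:
After op 1 (rotate(-3)): offset=5, physical=[A,B,C,D,E,F,G,H], logical=[F,G,H,A,B,C,D,E]
After op 2 (rotate(+2)): offset=7, physical=[A,B,C,D,E,F,G,H], logical=[H,A,B,C,D,E,F,G]
After op 3 (rotate(+2)): offset=1, physical=[A,B,C,D,E,F,G,H], logical=[B,C,D,E,F,G,H,A]
After op 4 (replace(3, 'm')): offset=1, physical=[A,B,C,D,m,F,G,H], logical=[B,C,D,m,F,G,H,A]
After op 5 (rotate(-2)): offset=7, physical=[A,B,C,D,m,F,G,H], logical=[H,A,B,C,D,m,F,G]
After op 6 (replace(0, 'n')): offset=7, physical=[A,B,C,D,m,F,G,n], logical=[n,A,B,C,D,m,F,G]
After op 7 (swap(3, 4)): offset=7, physical=[A,B,D,C,m,F,G,n], logical=[n,A,B,D,C,m,F,G]
After op 8 (replace(1, 'e')): offset=7, physical=[e,B,D,C,m,F,G,n], logical=[n,e,B,D,C,m,F,G]
After op 9 (replace(2, 'e')): offset=7, physical=[e,e,D,C,m,F,G,n], logical=[n,e,e,D,C,m,F,G]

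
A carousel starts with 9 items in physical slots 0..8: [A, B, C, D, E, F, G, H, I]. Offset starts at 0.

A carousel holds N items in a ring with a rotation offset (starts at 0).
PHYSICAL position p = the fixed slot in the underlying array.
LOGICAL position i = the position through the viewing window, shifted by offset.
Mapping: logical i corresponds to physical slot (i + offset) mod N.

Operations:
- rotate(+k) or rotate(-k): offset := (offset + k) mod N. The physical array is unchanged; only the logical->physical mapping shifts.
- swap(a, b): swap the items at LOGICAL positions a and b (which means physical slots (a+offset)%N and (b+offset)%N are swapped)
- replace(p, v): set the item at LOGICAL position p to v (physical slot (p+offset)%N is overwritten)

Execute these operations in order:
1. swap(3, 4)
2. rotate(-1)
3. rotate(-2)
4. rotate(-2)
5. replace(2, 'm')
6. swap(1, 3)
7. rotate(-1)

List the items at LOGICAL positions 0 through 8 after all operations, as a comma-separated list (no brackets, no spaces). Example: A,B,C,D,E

Answer: E,D,H,m,F,I,A,B,C

Derivation:
After op 1 (swap(3, 4)): offset=0, physical=[A,B,C,E,D,F,G,H,I], logical=[A,B,C,E,D,F,G,H,I]
After op 2 (rotate(-1)): offset=8, physical=[A,B,C,E,D,F,G,H,I], logical=[I,A,B,C,E,D,F,G,H]
After op 3 (rotate(-2)): offset=6, physical=[A,B,C,E,D,F,G,H,I], logical=[G,H,I,A,B,C,E,D,F]
After op 4 (rotate(-2)): offset=4, physical=[A,B,C,E,D,F,G,H,I], logical=[D,F,G,H,I,A,B,C,E]
After op 5 (replace(2, 'm')): offset=4, physical=[A,B,C,E,D,F,m,H,I], logical=[D,F,m,H,I,A,B,C,E]
After op 6 (swap(1, 3)): offset=4, physical=[A,B,C,E,D,H,m,F,I], logical=[D,H,m,F,I,A,B,C,E]
After op 7 (rotate(-1)): offset=3, physical=[A,B,C,E,D,H,m,F,I], logical=[E,D,H,m,F,I,A,B,C]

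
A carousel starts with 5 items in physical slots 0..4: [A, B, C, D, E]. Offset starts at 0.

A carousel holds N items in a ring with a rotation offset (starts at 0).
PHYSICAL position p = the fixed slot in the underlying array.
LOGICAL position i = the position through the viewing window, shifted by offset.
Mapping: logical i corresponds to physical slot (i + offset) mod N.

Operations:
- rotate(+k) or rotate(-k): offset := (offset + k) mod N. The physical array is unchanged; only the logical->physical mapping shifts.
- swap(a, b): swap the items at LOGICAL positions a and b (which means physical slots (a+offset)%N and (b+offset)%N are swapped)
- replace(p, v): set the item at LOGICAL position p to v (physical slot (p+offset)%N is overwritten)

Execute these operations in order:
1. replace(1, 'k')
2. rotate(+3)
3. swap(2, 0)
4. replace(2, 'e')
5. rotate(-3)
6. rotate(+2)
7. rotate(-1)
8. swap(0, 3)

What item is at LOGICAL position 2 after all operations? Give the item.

After op 1 (replace(1, 'k')): offset=0, physical=[A,k,C,D,E], logical=[A,k,C,D,E]
After op 2 (rotate(+3)): offset=3, physical=[A,k,C,D,E], logical=[D,E,A,k,C]
After op 3 (swap(2, 0)): offset=3, physical=[D,k,C,A,E], logical=[A,E,D,k,C]
After op 4 (replace(2, 'e')): offset=3, physical=[e,k,C,A,E], logical=[A,E,e,k,C]
After op 5 (rotate(-3)): offset=0, physical=[e,k,C,A,E], logical=[e,k,C,A,E]
After op 6 (rotate(+2)): offset=2, physical=[e,k,C,A,E], logical=[C,A,E,e,k]
After op 7 (rotate(-1)): offset=1, physical=[e,k,C,A,E], logical=[k,C,A,E,e]
After op 8 (swap(0, 3)): offset=1, physical=[e,E,C,A,k], logical=[E,C,A,k,e]

Answer: A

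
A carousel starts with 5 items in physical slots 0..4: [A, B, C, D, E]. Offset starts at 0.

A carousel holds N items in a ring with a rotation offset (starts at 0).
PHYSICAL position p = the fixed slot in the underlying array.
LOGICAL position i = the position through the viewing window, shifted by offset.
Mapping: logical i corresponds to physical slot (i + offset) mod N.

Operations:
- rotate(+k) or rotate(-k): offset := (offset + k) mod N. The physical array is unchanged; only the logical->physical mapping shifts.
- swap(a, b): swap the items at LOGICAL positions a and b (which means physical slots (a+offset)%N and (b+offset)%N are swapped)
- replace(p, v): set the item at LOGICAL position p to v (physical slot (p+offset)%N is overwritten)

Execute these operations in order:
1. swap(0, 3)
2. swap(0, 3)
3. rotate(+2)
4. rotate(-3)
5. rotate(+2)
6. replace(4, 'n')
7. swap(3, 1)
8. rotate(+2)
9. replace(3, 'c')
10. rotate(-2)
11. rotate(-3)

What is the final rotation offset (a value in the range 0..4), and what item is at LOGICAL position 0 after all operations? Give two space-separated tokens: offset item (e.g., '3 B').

Answer: 3 D

Derivation:
After op 1 (swap(0, 3)): offset=0, physical=[D,B,C,A,E], logical=[D,B,C,A,E]
After op 2 (swap(0, 3)): offset=0, physical=[A,B,C,D,E], logical=[A,B,C,D,E]
After op 3 (rotate(+2)): offset=2, physical=[A,B,C,D,E], logical=[C,D,E,A,B]
After op 4 (rotate(-3)): offset=4, physical=[A,B,C,D,E], logical=[E,A,B,C,D]
After op 5 (rotate(+2)): offset=1, physical=[A,B,C,D,E], logical=[B,C,D,E,A]
After op 6 (replace(4, 'n')): offset=1, physical=[n,B,C,D,E], logical=[B,C,D,E,n]
After op 7 (swap(3, 1)): offset=1, physical=[n,B,E,D,C], logical=[B,E,D,C,n]
After op 8 (rotate(+2)): offset=3, physical=[n,B,E,D,C], logical=[D,C,n,B,E]
After op 9 (replace(3, 'c')): offset=3, physical=[n,c,E,D,C], logical=[D,C,n,c,E]
After op 10 (rotate(-2)): offset=1, physical=[n,c,E,D,C], logical=[c,E,D,C,n]
After op 11 (rotate(-3)): offset=3, physical=[n,c,E,D,C], logical=[D,C,n,c,E]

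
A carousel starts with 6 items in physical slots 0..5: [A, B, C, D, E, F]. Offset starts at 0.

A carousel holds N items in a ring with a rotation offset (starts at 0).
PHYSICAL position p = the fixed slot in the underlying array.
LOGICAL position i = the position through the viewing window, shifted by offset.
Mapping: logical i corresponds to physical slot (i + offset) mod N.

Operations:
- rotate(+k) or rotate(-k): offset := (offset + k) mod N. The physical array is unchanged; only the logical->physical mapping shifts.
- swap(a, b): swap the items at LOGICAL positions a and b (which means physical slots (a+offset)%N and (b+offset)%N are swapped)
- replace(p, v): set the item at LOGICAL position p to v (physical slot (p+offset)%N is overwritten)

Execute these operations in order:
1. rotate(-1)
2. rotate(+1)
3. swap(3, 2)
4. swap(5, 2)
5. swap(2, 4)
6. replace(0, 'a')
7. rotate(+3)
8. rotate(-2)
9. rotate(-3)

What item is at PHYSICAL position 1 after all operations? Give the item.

After op 1 (rotate(-1)): offset=5, physical=[A,B,C,D,E,F], logical=[F,A,B,C,D,E]
After op 2 (rotate(+1)): offset=0, physical=[A,B,C,D,E,F], logical=[A,B,C,D,E,F]
After op 3 (swap(3, 2)): offset=0, physical=[A,B,D,C,E,F], logical=[A,B,D,C,E,F]
After op 4 (swap(5, 2)): offset=0, physical=[A,B,F,C,E,D], logical=[A,B,F,C,E,D]
After op 5 (swap(2, 4)): offset=0, physical=[A,B,E,C,F,D], logical=[A,B,E,C,F,D]
After op 6 (replace(0, 'a')): offset=0, physical=[a,B,E,C,F,D], logical=[a,B,E,C,F,D]
After op 7 (rotate(+3)): offset=3, physical=[a,B,E,C,F,D], logical=[C,F,D,a,B,E]
After op 8 (rotate(-2)): offset=1, physical=[a,B,E,C,F,D], logical=[B,E,C,F,D,a]
After op 9 (rotate(-3)): offset=4, physical=[a,B,E,C,F,D], logical=[F,D,a,B,E,C]

Answer: B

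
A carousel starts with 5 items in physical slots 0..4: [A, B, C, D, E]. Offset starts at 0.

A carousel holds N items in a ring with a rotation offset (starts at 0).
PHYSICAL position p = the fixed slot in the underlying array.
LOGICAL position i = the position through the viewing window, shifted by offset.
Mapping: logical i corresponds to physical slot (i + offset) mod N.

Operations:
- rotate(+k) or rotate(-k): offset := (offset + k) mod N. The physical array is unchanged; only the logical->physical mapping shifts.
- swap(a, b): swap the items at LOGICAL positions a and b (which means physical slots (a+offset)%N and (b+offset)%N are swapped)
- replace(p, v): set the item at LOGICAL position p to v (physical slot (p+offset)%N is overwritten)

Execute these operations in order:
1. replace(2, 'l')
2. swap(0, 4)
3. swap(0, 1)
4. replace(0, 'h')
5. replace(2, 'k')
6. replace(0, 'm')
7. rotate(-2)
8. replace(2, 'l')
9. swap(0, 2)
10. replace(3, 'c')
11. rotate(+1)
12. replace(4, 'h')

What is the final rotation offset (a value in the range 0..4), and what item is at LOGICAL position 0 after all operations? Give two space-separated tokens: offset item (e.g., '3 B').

Answer: 4 A

Derivation:
After op 1 (replace(2, 'l')): offset=0, physical=[A,B,l,D,E], logical=[A,B,l,D,E]
After op 2 (swap(0, 4)): offset=0, physical=[E,B,l,D,A], logical=[E,B,l,D,A]
After op 3 (swap(0, 1)): offset=0, physical=[B,E,l,D,A], logical=[B,E,l,D,A]
After op 4 (replace(0, 'h')): offset=0, physical=[h,E,l,D,A], logical=[h,E,l,D,A]
After op 5 (replace(2, 'k')): offset=0, physical=[h,E,k,D,A], logical=[h,E,k,D,A]
After op 6 (replace(0, 'm')): offset=0, physical=[m,E,k,D,A], logical=[m,E,k,D,A]
After op 7 (rotate(-2)): offset=3, physical=[m,E,k,D,A], logical=[D,A,m,E,k]
After op 8 (replace(2, 'l')): offset=3, physical=[l,E,k,D,A], logical=[D,A,l,E,k]
After op 9 (swap(0, 2)): offset=3, physical=[D,E,k,l,A], logical=[l,A,D,E,k]
After op 10 (replace(3, 'c')): offset=3, physical=[D,c,k,l,A], logical=[l,A,D,c,k]
After op 11 (rotate(+1)): offset=4, physical=[D,c,k,l,A], logical=[A,D,c,k,l]
After op 12 (replace(4, 'h')): offset=4, physical=[D,c,k,h,A], logical=[A,D,c,k,h]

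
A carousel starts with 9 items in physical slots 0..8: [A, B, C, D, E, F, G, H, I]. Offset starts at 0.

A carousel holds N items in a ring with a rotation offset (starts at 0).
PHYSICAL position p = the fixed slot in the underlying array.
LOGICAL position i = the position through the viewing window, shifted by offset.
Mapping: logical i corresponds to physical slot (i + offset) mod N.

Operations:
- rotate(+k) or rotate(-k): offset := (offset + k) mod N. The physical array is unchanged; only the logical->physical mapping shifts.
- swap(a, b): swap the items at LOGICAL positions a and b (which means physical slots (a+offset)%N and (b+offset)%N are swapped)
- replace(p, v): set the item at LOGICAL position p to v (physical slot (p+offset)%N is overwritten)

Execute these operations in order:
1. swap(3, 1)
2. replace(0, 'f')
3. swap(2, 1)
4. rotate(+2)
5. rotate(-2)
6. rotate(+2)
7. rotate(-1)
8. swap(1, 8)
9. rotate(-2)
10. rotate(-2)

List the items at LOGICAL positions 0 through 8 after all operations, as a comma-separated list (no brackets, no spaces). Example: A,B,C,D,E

Answer: G,H,I,D,C,f,B,E,F

Derivation:
After op 1 (swap(3, 1)): offset=0, physical=[A,D,C,B,E,F,G,H,I], logical=[A,D,C,B,E,F,G,H,I]
After op 2 (replace(0, 'f')): offset=0, physical=[f,D,C,B,E,F,G,H,I], logical=[f,D,C,B,E,F,G,H,I]
After op 3 (swap(2, 1)): offset=0, physical=[f,C,D,B,E,F,G,H,I], logical=[f,C,D,B,E,F,G,H,I]
After op 4 (rotate(+2)): offset=2, physical=[f,C,D,B,E,F,G,H,I], logical=[D,B,E,F,G,H,I,f,C]
After op 5 (rotate(-2)): offset=0, physical=[f,C,D,B,E,F,G,H,I], logical=[f,C,D,B,E,F,G,H,I]
After op 6 (rotate(+2)): offset=2, physical=[f,C,D,B,E,F,G,H,I], logical=[D,B,E,F,G,H,I,f,C]
After op 7 (rotate(-1)): offset=1, physical=[f,C,D,B,E,F,G,H,I], logical=[C,D,B,E,F,G,H,I,f]
After op 8 (swap(1, 8)): offset=1, physical=[D,C,f,B,E,F,G,H,I], logical=[C,f,B,E,F,G,H,I,D]
After op 9 (rotate(-2)): offset=8, physical=[D,C,f,B,E,F,G,H,I], logical=[I,D,C,f,B,E,F,G,H]
After op 10 (rotate(-2)): offset=6, physical=[D,C,f,B,E,F,G,H,I], logical=[G,H,I,D,C,f,B,E,F]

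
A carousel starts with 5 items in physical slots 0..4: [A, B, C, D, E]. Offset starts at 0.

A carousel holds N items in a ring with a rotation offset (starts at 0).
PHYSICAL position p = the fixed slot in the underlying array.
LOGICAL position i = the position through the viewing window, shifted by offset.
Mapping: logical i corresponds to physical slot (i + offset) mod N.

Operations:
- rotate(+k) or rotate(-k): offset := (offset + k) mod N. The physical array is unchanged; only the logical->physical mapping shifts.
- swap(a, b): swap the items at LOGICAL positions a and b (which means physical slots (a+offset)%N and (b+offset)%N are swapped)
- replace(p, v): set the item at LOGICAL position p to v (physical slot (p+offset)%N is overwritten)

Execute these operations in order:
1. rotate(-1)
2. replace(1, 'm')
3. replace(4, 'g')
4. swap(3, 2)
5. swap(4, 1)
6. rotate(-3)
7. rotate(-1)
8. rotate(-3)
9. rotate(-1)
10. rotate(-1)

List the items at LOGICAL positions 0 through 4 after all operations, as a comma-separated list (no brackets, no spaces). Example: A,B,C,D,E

After op 1 (rotate(-1)): offset=4, physical=[A,B,C,D,E], logical=[E,A,B,C,D]
After op 2 (replace(1, 'm')): offset=4, physical=[m,B,C,D,E], logical=[E,m,B,C,D]
After op 3 (replace(4, 'g')): offset=4, physical=[m,B,C,g,E], logical=[E,m,B,C,g]
After op 4 (swap(3, 2)): offset=4, physical=[m,C,B,g,E], logical=[E,m,C,B,g]
After op 5 (swap(4, 1)): offset=4, physical=[g,C,B,m,E], logical=[E,g,C,B,m]
After op 6 (rotate(-3)): offset=1, physical=[g,C,B,m,E], logical=[C,B,m,E,g]
After op 7 (rotate(-1)): offset=0, physical=[g,C,B,m,E], logical=[g,C,B,m,E]
After op 8 (rotate(-3)): offset=2, physical=[g,C,B,m,E], logical=[B,m,E,g,C]
After op 9 (rotate(-1)): offset=1, physical=[g,C,B,m,E], logical=[C,B,m,E,g]
After op 10 (rotate(-1)): offset=0, physical=[g,C,B,m,E], logical=[g,C,B,m,E]

Answer: g,C,B,m,E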